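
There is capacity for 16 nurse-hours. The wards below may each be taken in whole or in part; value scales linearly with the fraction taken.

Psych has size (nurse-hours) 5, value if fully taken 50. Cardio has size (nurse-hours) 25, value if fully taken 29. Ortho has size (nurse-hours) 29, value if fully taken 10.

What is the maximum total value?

62.76

Best value per unit of size first: Psych 50/5≈10, Cardio 29/25≈1.16, Ortho 10/29≈0.345.
All 5 nurse-hours of Psych fit (value 50) ; 11 remain.
11 nurse-hours left: a 11/25 share of Cardio gives 29×11/25 = 12.76.
Total value = 62.76.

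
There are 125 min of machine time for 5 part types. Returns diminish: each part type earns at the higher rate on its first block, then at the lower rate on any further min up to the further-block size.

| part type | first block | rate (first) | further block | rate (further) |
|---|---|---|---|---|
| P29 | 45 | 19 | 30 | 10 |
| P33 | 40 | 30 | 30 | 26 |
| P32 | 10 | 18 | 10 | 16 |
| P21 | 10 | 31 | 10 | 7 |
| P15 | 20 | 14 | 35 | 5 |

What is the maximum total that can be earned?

3145

Order all 10 blocks by rate: P21/T1 31 > P33/T1 30 > P33/T2 26 > P29/T1 19 > P32/T1 18 > P32/T2 16 > P15/T1 14 > P29/T2 10 > P21/T2 7 > P15/T2 5.
P21 T1 at 31: fill all 10 → 115 left.
Fill P33 T1 block (40 at 30) → 75 left.
P33 T2 at 26: fill all 30 → 45 left.
Fill P29 T1 block (45 at 19) → 0 left.
Total = 31×10 + 30×40 + 26×30 + 19×45 = 3145.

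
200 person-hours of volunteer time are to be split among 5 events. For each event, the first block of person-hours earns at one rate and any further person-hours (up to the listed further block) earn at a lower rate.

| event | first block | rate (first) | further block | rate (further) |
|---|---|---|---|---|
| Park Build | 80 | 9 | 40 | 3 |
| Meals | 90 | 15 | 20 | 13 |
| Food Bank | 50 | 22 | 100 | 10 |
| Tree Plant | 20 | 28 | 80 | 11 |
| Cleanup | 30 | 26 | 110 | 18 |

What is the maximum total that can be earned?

4240

Rank every tier by rate: Tree Plant/first 28 > Cleanup/first 26 > Food Bank/first 22 > Cleanup/second 18 > Meals/first 15 > Meals/second 13 > Tree Plant/second 11 > Food Bank/second 10 > Park Build/first 9 > Park Build/second 3.
Tree Plant/first (28): +20 — 180 left.
Cleanup first at 26: fill all 30 — 150 left.
Food Bank/first (22): +50 — 100 left.
Cleanup second at 18: only 100 left, fill 100.
Total = 28×20 + 26×30 + 22×50 + 18×100 = 4240.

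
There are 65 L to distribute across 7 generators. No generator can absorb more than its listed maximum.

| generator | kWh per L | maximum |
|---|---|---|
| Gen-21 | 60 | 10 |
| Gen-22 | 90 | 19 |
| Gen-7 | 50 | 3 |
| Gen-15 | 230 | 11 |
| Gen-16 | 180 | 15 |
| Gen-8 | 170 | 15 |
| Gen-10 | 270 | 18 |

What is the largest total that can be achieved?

Order the generators by kWh per L: Gen-10 270 > Gen-15 230 > Gen-16 180 > Gen-8 170 > Gen-22 90 > Gen-21 60 > Gen-7 50.
Give Gen-10 18 to hit its cap of 18 ; 47 left.
Give Gen-15 11 to hit its cap of 11 ; 36 left.
Give Gen-16 15 to hit its cap of 15 ; 21 left.
Gen-8 takes 15 to reach its cap of 15 ; 6 left.
Gen-22: +6 (room for 19) → 6. Pool exhausted.
Total = 90×6 + 230×11 + 180×15 + 170×15 + 270×18 = 13180.

13180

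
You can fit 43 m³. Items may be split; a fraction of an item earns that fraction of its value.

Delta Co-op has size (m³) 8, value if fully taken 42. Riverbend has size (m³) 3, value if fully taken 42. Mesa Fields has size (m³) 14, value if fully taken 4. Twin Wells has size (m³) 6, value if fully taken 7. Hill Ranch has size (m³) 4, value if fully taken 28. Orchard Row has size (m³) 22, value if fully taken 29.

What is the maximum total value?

Rank by value-to-size ratio: Riverbend 42/3≈14, Hill Ranch 28/4≈7, Delta Co-op 42/8≈5.25, Orchard Row 29/22≈1.32, Twin Wells 7/6≈1.17, Mesa Fields 4/14≈0.286.
Take all of Riverbend (3 m³, value 42) ; 40 m³ left.
All 4 m³ of Hill Ranch fit (value 28) ; 36 remain.
All 8 m³ of Delta Co-op fit (value 42) ; 28 remain.
All 22 m³ of Orchard Row fit (value 29) ; 6 remain.
All 6 m³ of Twin Wells fit (value 7) ; 0 remain.
Total value = 148.

148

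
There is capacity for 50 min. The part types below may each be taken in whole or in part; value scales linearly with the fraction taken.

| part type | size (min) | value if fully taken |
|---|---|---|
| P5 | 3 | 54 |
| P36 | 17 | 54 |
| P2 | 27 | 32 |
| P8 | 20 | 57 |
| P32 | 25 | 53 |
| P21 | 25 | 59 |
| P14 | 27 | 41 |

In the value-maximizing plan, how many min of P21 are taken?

10

Sort by value density: P5 54/3≈18, P36 54/17≈3.18, P8 57/20≈2.85, P21 59/25≈2.36, P32 53/25≈2.12, P14 41/27≈1.52, P2 32/27≈1.19.
All 3 min of P5 fit (value 54) — 47 remain.
P36: take in full, 17 min for value 54 — 30 left.
All 20 min of P8 fit (value 57) — 10 remain.
Fill the last 10 min with part of P21: 10/25 of it earns 23.6.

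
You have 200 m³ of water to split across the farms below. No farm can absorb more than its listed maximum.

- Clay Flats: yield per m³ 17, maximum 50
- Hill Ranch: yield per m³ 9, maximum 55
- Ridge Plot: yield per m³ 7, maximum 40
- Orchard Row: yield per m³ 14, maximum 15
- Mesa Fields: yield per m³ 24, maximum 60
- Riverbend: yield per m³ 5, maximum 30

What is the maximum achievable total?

3135

Order the farms by yield per m³: Mesa Fields 24 > Clay Flats 17 > Orchard Row 14 > Hill Ranch 9 > Ridge Plot 7 > Riverbend 5.
Mesa Fields: +60 to 60 (cap) — 140 left.
Give Clay Flats 50 to hit its cap of 50 — 90 left.
Orchard Row takes 15 to reach its cap of 15 — 75 left.
Hill Ranch takes 55 to reach its cap of 55 — 20 left.
Ridge Plot has room for 40 but only 20 remain, so it gets 20.
Total = 17×50 + 9×55 + 7×20 + 14×15 + 24×60 = 3135.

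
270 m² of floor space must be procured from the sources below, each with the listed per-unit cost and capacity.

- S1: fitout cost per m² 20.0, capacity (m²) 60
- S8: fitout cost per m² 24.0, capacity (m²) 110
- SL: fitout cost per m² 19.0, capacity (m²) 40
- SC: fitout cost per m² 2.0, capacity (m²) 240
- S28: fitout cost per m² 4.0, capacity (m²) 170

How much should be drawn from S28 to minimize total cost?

30

Fill from the cheapest source first.
SC at 2.0: take all 240 m² — 30 still needed.
Take 30 from S28 at 4.0 to finish.
SL, S1, S8: unused.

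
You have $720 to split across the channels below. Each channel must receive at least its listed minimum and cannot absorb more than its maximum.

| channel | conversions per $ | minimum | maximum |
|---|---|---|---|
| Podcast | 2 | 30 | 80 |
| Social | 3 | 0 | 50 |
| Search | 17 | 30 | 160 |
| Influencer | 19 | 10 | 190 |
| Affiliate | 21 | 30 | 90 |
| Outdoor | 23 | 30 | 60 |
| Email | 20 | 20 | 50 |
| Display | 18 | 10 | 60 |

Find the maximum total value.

11950

Meeting every minimum uses 30+0+30+10+30+30+20+10 = 160 $, leaving 560.
Rank by conversions per $: Outdoor 23 > Affiliate 21 > Email 20 > Influencer 19 > Display 18 > Search 17 > Social 3 > Podcast 2.
Outdoor takes 30 more to reach its cap of 60 → 530 left.
Affiliate takes 60 more to reach its cap of 90 → 470 left.
Give Email 30 more to hit its cap of 50 → 440 left.
Influencer takes 180 more to reach its cap of 190 → 260 left.
Display: +50 to 60 (cap) → 210 left.
Search takes 130 more to reach its cap of 160 → 80 left.
Give Social 50 more to hit its cap of 50 → 30 left.
Podcast has room for 50 more but only 30 remain, so it gets 60.
Total = 2×60 + 3×50 + 17×160 + 19×190 + 21×90 + 23×60 + 20×50 + 18×60 = 11950.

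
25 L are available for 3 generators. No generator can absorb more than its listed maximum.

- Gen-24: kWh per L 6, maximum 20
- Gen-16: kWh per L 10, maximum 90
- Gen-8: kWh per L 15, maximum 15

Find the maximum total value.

Rank by kWh per L: Gen-8 15 > Gen-16 10 > Gen-24 6.
Gen-8 takes 15 to reach its cap of 15 — 10 left.
Gen-16 has room for 90 but only 10 remain, so it gets 10.
Total = 10×10 + 15×15 = 325.

325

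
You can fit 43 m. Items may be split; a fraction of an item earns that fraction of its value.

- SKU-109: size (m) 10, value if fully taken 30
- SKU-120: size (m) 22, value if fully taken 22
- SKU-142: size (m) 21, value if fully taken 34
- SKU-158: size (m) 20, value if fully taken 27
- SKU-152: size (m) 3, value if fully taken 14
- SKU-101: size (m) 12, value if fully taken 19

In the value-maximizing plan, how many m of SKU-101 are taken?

9

Best value per unit of size first: SKU-152 14/3≈4.67, SKU-109 30/10≈3, SKU-142 34/21≈1.62, SKU-101 19/12≈1.58, SKU-158 27/20≈1.35, SKU-120 22/22≈1.
All 3 m of SKU-152 fit (value 14) — 40 remain.
SKU-109: take in full, 10 m for value 30 — 30 left.
All 21 m of SKU-142 fit (value 34) — 9 remain.
Fill the last 9 m with part of SKU-101: 9/12 of it earns 14.25.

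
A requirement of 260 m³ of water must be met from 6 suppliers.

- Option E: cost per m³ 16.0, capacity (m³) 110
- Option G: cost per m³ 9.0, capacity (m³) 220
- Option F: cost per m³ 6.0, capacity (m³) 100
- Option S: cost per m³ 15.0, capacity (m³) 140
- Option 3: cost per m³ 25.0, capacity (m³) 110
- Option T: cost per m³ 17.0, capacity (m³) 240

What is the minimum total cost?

Cheapest first:
Take 100 from Option F at 6.0 → need 160 more.
Take 160 from Option G at 9.0 to finish.
Option S, Option E, Option T, Option 3: unused.
Cost = 100×6.0 + 160×9.0 = 2040.

2040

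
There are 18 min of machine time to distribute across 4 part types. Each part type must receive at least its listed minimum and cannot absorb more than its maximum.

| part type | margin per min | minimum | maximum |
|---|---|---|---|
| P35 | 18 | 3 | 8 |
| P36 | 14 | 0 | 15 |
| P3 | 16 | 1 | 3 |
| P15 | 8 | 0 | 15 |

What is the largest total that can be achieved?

290

Meeting every minimum uses 3+0+1+0 = 4 min, leaving 14.
Highest margin per min first: P35 18 > P3 16 > P36 14 > P15 8.
P35 takes 5 more to reach its cap of 8 — 9 left.
P3: +2 to 3 (cap) — 7 left.
P36: +7 (room for 15) → 7. Pool exhausted.
Total = 18×8 + 14×7 + 16×3 = 290.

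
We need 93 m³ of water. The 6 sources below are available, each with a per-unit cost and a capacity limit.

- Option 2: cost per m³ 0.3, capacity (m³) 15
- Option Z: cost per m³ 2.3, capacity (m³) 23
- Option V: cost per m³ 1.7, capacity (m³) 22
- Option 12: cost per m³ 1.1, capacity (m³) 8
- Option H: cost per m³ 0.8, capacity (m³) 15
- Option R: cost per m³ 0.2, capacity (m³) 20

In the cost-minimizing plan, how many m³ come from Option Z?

13

Cheapest first:
Option R at 0.2: take all 20 m³ — 73 still needed.
Option 2 (0.3): use full 15 — 58 m³ to go.
Option H (0.8): use full 15 — 43 m³ to go.
Option 12 at 1.1: take all 8 m³ — 35 still needed.
Option V (1.7): use full 22 — 13 m³ to go.
Option Z at 2.3: take 13 of its 23 — requirement met.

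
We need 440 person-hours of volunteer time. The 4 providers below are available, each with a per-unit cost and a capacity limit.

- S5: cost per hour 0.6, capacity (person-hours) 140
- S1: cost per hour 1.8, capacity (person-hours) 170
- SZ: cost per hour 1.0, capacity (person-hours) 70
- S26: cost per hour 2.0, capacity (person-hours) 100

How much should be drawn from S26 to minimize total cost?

60

Cheapest first:
S5 (0.6): use full 140 ; 300 person-hours to go.
Take 70 from SZ at 1.0 ; need 230 more.
S1 (1.8): use full 170 ; 60 person-hours to go.
S26 at 2.0: take 60 of its 100 ; requirement met.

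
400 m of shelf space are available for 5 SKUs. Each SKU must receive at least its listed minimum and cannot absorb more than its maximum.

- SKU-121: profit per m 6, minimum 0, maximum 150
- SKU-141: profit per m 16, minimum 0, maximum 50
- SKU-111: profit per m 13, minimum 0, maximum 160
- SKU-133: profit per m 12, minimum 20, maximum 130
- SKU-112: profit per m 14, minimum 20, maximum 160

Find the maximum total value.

Meeting every minimum uses 0+0+0+20+20 = 40 m, leaving 360.
Rank by profit per m: SKU-141 16 > SKU-112 14 > SKU-111 13 > SKU-133 12 > SKU-121 6.
Give SKU-141 50 more to hit its cap of 50 → 310 left.
SKU-112: +140 to 160 (cap) → 170 left.
Give SKU-111 160 more to hit its cap of 160 → 10 left.
SKU-133 has room for 110 more but only 10 remain, so it gets 30.
Total = 16×50 + 13×160 + 12×30 + 14×160 = 5480.

5480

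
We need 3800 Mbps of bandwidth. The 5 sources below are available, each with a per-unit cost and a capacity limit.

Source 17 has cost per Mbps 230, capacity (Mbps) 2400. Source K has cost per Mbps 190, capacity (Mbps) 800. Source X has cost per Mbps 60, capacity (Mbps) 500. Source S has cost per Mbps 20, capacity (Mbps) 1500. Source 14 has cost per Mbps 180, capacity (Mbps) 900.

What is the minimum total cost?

Cheapest first:
Take 1500 from Source S at 20 ; need 2300 more.
Source X at 60: take all 500 Mbps ; 1800 still needed.
Source 14 (180): use full 900 ; 900 Mbps to go.
Source K at 190: take all 800 Mbps ; 100 still needed.
Source 17 (230): take the remaining 100 ; done.
Cost = 1500×20 + 500×60 + 900×180 + 800×190 + 100×230 = 397000.

397000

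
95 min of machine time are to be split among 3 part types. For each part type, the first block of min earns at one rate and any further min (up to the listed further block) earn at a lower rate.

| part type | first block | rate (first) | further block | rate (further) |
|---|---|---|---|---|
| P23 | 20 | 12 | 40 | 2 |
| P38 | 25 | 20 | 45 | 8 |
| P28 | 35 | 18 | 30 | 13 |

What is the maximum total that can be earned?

Order all 6 blocks by rate: P38/tier1 20 > P28/tier1 18 > P28/tier2 13 > P23/tier1 12 > P38/tier2 8 > P23/tier2 2.
P38/tier1 (20): +25 — 70 left.
P28 tier1 at 18: fill all 35 — 35 left.
P28/tier2 (13): +30 — 5 left.
5 remain; put them into P23 tier1 at 12.
Total = 20×25 + 18×35 + 13×30 + 12×5 = 1580.

1580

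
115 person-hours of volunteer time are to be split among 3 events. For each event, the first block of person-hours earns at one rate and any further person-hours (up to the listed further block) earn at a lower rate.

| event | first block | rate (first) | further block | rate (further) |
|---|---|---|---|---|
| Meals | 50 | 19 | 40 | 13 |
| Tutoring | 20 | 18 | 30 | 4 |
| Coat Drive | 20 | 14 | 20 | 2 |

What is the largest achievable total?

Treat each block as its own option and order by rate: Meals/T1 19 > Tutoring/T1 18 > Coat Drive/T1 14 > Meals/T2 13 > Tutoring/T2 4 > Coat Drive/T2 2.
Meals T1 at 19: fill all 50 → 65 left.
Fill Tutoring T1 block (20 at 18) → 45 left.
Coat Drive T1 at 14: fill all 20 → 25 left.
Meals/T2: +25 of 40 at 13; pool empty.
Total = 19×50 + 18×20 + 14×20 + 13×25 = 1915.

1915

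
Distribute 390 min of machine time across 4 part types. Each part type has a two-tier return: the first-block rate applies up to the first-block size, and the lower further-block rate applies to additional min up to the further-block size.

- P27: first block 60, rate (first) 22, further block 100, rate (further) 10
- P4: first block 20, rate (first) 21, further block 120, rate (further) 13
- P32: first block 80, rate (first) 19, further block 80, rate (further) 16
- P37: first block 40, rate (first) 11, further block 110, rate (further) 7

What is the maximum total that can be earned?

6430

Order all 8 blocks by rate: P27/first 22 > P4/first 21 > P32/first 19 > P32/second 16 > P4/second 13 > P37/first 11 > P27/second 10 > P37/second 7.
P27/first (22): +60 ; 330 left.
P4/first (21): +20 ; 310 left.
Fill P32 first block (80 at 19) ; 230 left.
P32 second at 16: fill all 80 ; 150 left.
P4/second (13): +120 ; 30 left.
P37/first: +30 of 40 at 11; pool empty.
Total = 22×60 + 21×20 + 19×80 + 16×80 + 13×120 + 11×30 = 6430.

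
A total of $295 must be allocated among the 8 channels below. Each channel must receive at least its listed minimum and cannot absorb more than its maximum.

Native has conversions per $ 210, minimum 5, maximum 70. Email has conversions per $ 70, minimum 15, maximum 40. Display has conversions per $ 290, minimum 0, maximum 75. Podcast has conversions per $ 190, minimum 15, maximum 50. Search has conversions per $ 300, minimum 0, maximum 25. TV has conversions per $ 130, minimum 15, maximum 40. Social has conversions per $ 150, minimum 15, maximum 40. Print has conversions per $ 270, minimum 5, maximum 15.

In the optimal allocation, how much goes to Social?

Meeting every minimum uses 5+15+0+15+0+15+15+5 = 70 $, leaving 225.
Rank by conversions per $: Search 300 > Display 290 > Print 270 > Native 210 > Podcast 190 > Social 150 > TV 130 > Email 70.
Give Search 25 more to hit its cap of 25 — 200 left.
Display: +75 to 75 (cap) — 125 left.
Print takes 10 more to reach its cap of 15 — 115 left.
Native takes 65 more to reach its cap of 70 — 50 left.
Podcast takes 35 more to reach its cap of 50 — 15 left.
Social has room for 25 more but only 15 remain, so it gets 30.

30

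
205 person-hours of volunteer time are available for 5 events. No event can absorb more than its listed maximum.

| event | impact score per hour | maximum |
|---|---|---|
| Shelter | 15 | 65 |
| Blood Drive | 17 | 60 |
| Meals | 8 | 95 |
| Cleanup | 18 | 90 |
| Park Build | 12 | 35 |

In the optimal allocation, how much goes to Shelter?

55

Rank by impact score per hour: Cleanup 18 > Blood Drive 17 > Shelter 15 > Park Build 12 > Meals 8.
Give Cleanup 90 to hit its cap of 90 ; 115 left.
Blood Drive: +60 to 60 (cap) ; 55 left.
Shelter has room for 65 but only 55 remain, so it gets 55.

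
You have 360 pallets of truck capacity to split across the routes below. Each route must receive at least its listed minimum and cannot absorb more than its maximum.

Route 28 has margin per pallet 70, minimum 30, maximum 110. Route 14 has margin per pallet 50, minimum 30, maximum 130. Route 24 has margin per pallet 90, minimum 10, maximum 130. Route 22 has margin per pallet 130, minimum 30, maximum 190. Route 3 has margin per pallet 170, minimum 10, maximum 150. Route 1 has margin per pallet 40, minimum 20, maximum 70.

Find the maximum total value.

Meeting every minimum uses 30+30+10+30+10+20 = 130 pallets, leaving 230.
Order the routes by margin per pallet: Route 3 170 > Route 22 130 > Route 24 90 > Route 28 70 > Route 14 50 > Route 1 40.
Route 3 takes 140 more to reach its cap of 150 → 90 left.
Route 22: +90 (room for 160) → 120. Pool exhausted.
Total = 70×30 + 50×30 + 90×10 + 130×120 + 170×150 + 40×20 = 46400.

46400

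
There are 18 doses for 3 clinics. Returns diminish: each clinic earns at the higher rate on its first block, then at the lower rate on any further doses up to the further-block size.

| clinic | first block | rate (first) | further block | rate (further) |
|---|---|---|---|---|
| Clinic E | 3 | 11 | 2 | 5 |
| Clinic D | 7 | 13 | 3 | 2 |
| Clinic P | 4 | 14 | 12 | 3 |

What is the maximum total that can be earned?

Order all 6 blocks by rate: Clinic P/tier1 14 > Clinic D/tier1 13 > Clinic E/tier1 11 > Clinic E/tier2 5 > Clinic P/tier2 3 > Clinic D/tier2 2.
Clinic P/tier1 (14): +4 → 14 left.
Clinic D tier1 at 13: fill all 7 → 7 left.
Clinic E/tier1 (11): +3 → 4 left.
Clinic E tier2 at 5: fill all 2 → 2 left.
Clinic P tier2 at 3: only 2 left, fill 2.
Total = 14×4 + 13×7 + 11×3 + 5×2 + 3×2 = 196.

196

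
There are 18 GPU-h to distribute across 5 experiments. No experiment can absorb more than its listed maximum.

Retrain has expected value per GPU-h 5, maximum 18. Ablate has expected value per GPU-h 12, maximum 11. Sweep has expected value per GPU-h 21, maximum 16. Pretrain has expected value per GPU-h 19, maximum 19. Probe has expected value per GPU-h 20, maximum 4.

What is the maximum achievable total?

376

Highest expected value per GPU-h first: Sweep 21 > Probe 20 > Pretrain 19 > Ablate 12 > Retrain 5.
Sweep takes 16 to reach its cap of 16 → 2 left.
Probe: +2 (room for 4) → 2. Pool exhausted.
Total = 21×16 + 20×2 = 376.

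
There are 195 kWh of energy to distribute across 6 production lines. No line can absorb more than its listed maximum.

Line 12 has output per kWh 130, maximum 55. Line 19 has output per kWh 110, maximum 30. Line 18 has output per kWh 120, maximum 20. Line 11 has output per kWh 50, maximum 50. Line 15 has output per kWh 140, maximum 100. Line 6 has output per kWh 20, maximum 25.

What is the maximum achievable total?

Order the production lines by output per kWh: Line 15 140 > Line 12 130 > Line 18 120 > Line 19 110 > Line 11 50 > Line 6 20.
Give Line 15 100 to hit its cap of 100 ; 95 left.
Give Line 12 55 to hit its cap of 55 ; 40 left.
Give Line 18 20 to hit its cap of 20 ; 20 left.
Line 19 has room for 30 but only 20 remain, so it gets 20.
Total = 130×55 + 110×20 + 120×20 + 140×100 = 25750.

25750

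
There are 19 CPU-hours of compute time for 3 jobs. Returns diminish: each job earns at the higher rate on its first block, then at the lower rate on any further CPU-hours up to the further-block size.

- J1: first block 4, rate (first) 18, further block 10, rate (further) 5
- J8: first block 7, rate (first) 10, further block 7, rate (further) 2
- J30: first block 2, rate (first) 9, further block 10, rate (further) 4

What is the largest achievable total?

190

Order all 6 blocks by rate: J1/first 18 > J8/first 10 > J30/first 9 > J1/second 5 > J30/second 4 > J8/second 2.
J1/first (18): +4 ; 15 left.
J8/first (10): +7 ; 8 left.
Fill J30 first block (2 at 9) ; 6 left.
6 remain; put them into J1 second at 5.
Total = 18×4 + 10×7 + 9×2 + 5×6 = 190.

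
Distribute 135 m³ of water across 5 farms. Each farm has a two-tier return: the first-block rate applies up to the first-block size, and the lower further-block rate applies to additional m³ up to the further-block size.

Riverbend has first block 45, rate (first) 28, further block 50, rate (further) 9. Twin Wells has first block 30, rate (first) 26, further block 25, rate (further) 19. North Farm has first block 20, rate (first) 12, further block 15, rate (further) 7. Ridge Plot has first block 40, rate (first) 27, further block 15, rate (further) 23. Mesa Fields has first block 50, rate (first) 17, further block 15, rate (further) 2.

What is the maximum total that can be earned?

3560

Treat each block as its own option and order by rate: Riverbend/tier1 28 > Ridge Plot/tier1 27 > Twin Wells/tier1 26 > Ridge Plot/tier2 23 > Twin Wells/tier2 19 > Mesa Fields/tier1 17 > North Farm/tier1 12 > Riverbend/tier2 9 > North Farm/tier2 7 > Mesa Fields/tier2 2.
Riverbend tier1 at 28: fill all 45 — 90 left.
Fill Ridge Plot tier1 block (40 at 27) — 50 left.
Twin Wells tier1 at 26: fill all 30 — 20 left.
Ridge Plot/tier2 (23): +15 — 5 left.
Twin Wells tier2 at 19: only 5 left, fill 5.
Total = 28×45 + 27×40 + 26×30 + 23×15 + 19×5 = 3560.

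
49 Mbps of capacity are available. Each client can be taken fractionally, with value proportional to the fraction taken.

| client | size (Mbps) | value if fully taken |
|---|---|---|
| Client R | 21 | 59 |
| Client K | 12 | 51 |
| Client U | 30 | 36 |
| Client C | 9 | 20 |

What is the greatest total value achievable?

Sort by value density: Client K 51/12≈4.25, Client R 59/21≈2.81, Client C 20/9≈2.22, Client U 36/30≈1.2.
Client K: take in full, 12 Mbps for value 51 — 37 left.
Client R: take in full, 21 Mbps for value 59 — 16 left.
Client C: take in full, 9 Mbps for value 20 — 7 left.
Only 7 Mbps remain; take 7/30 of Client U for value 36×7/30 = 8.4.
Total value = 138.4.

138.4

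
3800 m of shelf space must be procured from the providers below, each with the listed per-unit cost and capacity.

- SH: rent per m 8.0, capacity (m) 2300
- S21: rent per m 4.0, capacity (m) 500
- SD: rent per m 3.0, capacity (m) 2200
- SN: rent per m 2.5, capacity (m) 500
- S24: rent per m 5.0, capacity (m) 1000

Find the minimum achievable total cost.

12850

Fill from the cheapest provider first.
SN at 2.5: take all 500 m → 3300 still needed.
SD at 3.0: take all 2200 m → 1100 still needed.
S21 at 4.0: take all 500 m → 600 still needed.
S24 (5.0): take the remaining 600 → done.
SH: unused.
Cost = 500×2.5 + 2200×3.0 + 500×4.0 + 600×5.0 = 12850.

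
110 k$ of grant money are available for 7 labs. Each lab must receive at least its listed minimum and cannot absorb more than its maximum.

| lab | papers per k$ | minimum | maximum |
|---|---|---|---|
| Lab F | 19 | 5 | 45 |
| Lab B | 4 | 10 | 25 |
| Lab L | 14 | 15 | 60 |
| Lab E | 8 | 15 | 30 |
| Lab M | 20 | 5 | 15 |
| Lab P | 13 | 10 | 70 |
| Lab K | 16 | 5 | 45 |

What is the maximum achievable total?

1640

Meeting every minimum uses 5+10+15+15+5+10+5 = 65 k$, leaving 45.
Highest papers per k$ first: Lab M 20 > Lab F 19 > Lab K 16 > Lab L 14 > Lab P 13 > Lab E 8 > Lab B 4.
Give Lab M 10 more to hit its cap of 15 → 35 left.
Only 35 left; Lab F takes them to reach 40.
Total = 19×40 + 4×10 + 14×15 + 8×15 + 20×15 + 13×10 + 16×5 = 1640.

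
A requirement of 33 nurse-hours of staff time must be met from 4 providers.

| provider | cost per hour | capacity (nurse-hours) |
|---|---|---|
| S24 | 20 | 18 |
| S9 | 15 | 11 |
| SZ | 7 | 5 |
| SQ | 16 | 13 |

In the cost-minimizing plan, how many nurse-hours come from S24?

Cheapest first:
SZ (7): use full 5 — 28 nurse-hours to go.
S9 (15): use full 11 — 17 nurse-hours to go.
SQ at 16: take all 13 nurse-hours — 4 still needed.
S24 at 20: take 4 of its 18 — requirement met.

4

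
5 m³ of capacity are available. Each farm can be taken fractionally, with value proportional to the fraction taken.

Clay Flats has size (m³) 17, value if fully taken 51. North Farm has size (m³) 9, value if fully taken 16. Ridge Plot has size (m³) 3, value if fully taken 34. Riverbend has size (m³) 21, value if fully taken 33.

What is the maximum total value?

Sort by value density: Ridge Plot 34/3≈11.3, Clay Flats 51/17≈3, North Farm 16/9≈1.78, Riverbend 33/21≈1.57.
Ridge Plot: take in full, 3 m³ for value 34 ; 2 left.
Only 2 m³ remain; take 2/17 of Clay Flats for value 51×2/17 = 6.
Total value = 40.

40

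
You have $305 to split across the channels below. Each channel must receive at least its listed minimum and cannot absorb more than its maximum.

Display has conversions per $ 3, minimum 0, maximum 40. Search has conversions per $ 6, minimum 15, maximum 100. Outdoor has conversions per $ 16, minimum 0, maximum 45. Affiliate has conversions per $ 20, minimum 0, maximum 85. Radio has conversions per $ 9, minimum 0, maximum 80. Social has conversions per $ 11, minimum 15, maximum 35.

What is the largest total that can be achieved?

3885

Meeting every minimum uses 0+15+0+0+0+15 = 30 $, leaving 275.
Highest conversions per $ first: Affiliate 20 > Outdoor 16 > Social 11 > Radio 9 > Search 6 > Display 3.
Affiliate: +85 to 85 (cap) → 190 left.
Outdoor: +45 to 45 (cap) → 145 left.
Social: +20 to 35 (cap) → 125 left.
Radio: +80 to 80 (cap) → 45 left.
Search: +45 (room for 85) → 60. Pool exhausted.
Total = 6×60 + 16×45 + 20×85 + 9×80 + 11×35 = 3885.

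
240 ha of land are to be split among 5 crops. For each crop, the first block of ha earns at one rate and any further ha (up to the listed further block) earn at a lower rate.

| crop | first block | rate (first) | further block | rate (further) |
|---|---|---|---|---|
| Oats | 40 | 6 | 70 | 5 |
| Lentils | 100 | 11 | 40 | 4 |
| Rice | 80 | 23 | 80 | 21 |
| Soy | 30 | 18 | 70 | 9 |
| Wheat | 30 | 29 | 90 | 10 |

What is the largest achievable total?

Order all 10 blocks by rate: Wheat/first 29 > Rice/first 23 > Rice/second 21 > Soy/first 18 > Lentils/first 11 > Wheat/second 10 > Soy/second 9 > Oats/first 6 > Oats/second 5 > Lentils/second 4.
Fill Wheat first block (30 at 29) → 210 left.
Fill Rice first block (80 at 23) → 130 left.
Rice/second (21): +80 → 50 left.
Fill Soy first block (30 at 18) → 20 left.
Lentils first at 11: only 20 left, fill 20.
Total = 29×30 + 23×80 + 21×80 + 18×30 + 11×20 = 5150.

5150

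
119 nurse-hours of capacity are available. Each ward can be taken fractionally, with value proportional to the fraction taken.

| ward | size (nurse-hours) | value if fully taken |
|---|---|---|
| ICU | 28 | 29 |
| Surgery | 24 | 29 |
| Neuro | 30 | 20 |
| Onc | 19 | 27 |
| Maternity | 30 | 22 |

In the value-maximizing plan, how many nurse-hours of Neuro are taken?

18

Sort by value density: Onc 27/19≈1.42, Surgery 29/24≈1.21, ICU 29/28≈1.04, Maternity 22/30≈0.733, Neuro 20/30≈0.667.
Onc: take in full, 19 nurse-hours for value 27 → 100 left.
Take all of Surgery (24 nurse-hours, value 29) → 76 nurse-hours left.
All 28 nurse-hours of ICU fit (value 29) → 48 remain.
Take all of Maternity (30 nurse-hours, value 22) → 18 nurse-hours left.
Fill the last 18 nurse-hours with part of Neuro: 18/30 of it earns 12.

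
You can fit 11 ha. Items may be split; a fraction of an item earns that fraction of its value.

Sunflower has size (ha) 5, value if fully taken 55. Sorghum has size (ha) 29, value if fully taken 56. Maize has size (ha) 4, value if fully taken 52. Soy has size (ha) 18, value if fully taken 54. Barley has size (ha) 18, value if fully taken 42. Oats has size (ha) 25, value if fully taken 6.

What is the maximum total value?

Best value per unit of size first: Maize 52/4≈13, Sunflower 55/5≈11, Soy 54/18≈3, Barley 42/18≈2.33, Sorghum 56/29≈1.93, Oats 6/25≈0.24.
Maize: take in full, 4 ha for value 52 ; 7 left.
Take all of Sunflower (5 ha, value 55) ; 2 ha left.
2 ha left: a 2/18 share of Soy gives 54×2/18 = 6.
Total value = 113.

113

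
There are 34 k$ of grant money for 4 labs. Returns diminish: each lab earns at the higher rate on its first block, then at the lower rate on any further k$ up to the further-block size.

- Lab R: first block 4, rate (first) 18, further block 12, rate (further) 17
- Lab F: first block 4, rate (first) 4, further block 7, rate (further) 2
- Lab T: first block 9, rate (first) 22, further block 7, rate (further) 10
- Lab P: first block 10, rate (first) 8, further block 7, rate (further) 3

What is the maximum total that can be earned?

560

Order all 8 blocks by rate: Lab T/tier1 22 > Lab R/tier1 18 > Lab R/tier2 17 > Lab T/tier2 10 > Lab P/tier1 8 > Lab F/tier1 4 > Lab P/tier2 3 > Lab F/tier2 2.
Lab T/tier1 (22): +9 — 25 left.
Lab R/tier1 (18): +4 — 21 left.
Fill Lab R tier2 block (12 at 17) — 9 left.
Lab T/tier2 (10): +7 — 2 left.
2 remain; put them into Lab P tier1 at 8.
Total = 22×9 + 18×4 + 17×12 + 10×7 + 8×2 = 560.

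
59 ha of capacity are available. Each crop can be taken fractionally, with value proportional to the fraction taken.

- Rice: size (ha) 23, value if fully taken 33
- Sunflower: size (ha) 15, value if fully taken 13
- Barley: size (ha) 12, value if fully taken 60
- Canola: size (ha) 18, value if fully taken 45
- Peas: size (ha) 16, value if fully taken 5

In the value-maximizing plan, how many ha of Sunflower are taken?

6

Sort by value density: Barley 60/12≈5, Canola 45/18≈2.5, Rice 33/23≈1.43, Sunflower 13/15≈0.867, Peas 5/16≈0.312.
Take all of Barley (12 ha, value 60) — 47 ha left.
Canola: take in full, 18 ha for value 45 — 29 left.
Rice: take in full, 23 ha for value 33 — 6 left.
6 ha left: a 6/15 share of Sunflower gives 13×6/15 = 5.2.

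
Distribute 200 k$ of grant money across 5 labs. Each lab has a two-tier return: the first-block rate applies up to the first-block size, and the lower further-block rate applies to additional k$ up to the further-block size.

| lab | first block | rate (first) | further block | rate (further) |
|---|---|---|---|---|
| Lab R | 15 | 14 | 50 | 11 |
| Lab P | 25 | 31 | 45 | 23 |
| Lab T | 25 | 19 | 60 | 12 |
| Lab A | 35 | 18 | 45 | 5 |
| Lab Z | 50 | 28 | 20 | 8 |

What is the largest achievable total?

4585

Treat each block as its own option and order by rate: Lab P/first 31 > Lab Z/first 28 > Lab P/second 23 > Lab T/first 19 > Lab A/first 18 > Lab R/first 14 > Lab T/second 12 > Lab R/second 11 > Lab Z/second 8 > Lab A/second 5.
Lab P first at 31: fill all 25 ; 175 left.
Fill Lab Z first block (50 at 28) ; 125 left.
Fill Lab P second block (45 at 23) ; 80 left.
Fill Lab T first block (25 at 19) ; 55 left.
Fill Lab A first block (35 at 18) ; 20 left.
Lab R/first (14): +15 ; 5 left.
Lab T/second: +5 of 60 at 12; pool empty.
Total = 31×25 + 28×50 + 23×45 + 19×25 + 18×35 + 14×15 + 12×5 = 4585.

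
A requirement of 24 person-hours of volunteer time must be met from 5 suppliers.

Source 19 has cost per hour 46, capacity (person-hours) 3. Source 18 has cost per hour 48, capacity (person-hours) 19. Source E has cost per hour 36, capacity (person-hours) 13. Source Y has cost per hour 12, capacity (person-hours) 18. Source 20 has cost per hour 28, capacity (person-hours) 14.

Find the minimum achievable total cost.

384

Cheapest first:
Source Y at 12: take all 18 person-hours — 6 still needed.
Take 6 from Source 20 at 28 to finish.
Source E, Source 19, Source 18: unused.
Cost = 18×12 + 6×28 = 384.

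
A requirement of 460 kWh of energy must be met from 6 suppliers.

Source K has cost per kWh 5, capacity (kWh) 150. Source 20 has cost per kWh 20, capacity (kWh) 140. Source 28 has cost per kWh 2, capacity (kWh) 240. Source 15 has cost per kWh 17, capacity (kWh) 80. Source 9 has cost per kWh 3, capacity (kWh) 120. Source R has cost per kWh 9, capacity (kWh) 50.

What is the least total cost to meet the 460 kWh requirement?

Use suppliers in increasing cost order.
Source 28 at 2: take all 240 kWh → 220 still needed.
Source 9 (3): use full 120 → 100 kWh to go.
Source K at 5: take 100 of its 150 → requirement met.
Source R, Source 15, Source 20: unused.
Cost = 240×2 + 120×3 + 100×5 = 1340.

1340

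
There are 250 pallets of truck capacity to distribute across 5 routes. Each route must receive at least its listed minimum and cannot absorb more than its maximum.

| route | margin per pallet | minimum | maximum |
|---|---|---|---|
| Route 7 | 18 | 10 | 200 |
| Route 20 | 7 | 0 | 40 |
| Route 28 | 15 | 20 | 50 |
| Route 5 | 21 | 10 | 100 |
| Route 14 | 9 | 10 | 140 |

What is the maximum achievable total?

Meeting every minimum uses 10+0+20+10+10 = 50 pallets, leaving 200.
Order the routes by margin per pallet: Route 5 21 > Route 7 18 > Route 28 15 > Route 14 9 > Route 20 7.
Give Route 5 90 more to hit its cap of 100 — 110 left.
Route 7 has room for 190 more but only 110 remain, so it gets 120.
Total = 18×120 + 15×20 + 21×100 + 9×10 = 4650.

4650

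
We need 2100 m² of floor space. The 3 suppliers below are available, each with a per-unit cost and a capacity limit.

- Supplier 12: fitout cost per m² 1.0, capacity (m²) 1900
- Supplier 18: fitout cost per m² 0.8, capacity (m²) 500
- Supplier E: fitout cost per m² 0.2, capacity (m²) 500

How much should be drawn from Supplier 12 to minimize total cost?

1100

Fill from the cheapest supplier first.
Take 500 from Supplier E at 0.2 ; need 1600 more.
Supplier 18 at 0.8: take all 500 m² ; 1100 still needed.
Take 1100 from Supplier 12 at 1.0 to finish.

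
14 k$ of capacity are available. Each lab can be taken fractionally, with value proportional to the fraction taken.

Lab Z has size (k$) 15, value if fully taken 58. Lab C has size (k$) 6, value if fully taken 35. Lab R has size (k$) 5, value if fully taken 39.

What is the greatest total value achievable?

Rank by value-to-size ratio: Lab R 39/5≈7.8, Lab C 35/6≈5.83, Lab Z 58/15≈3.87.
Take all of Lab R (5 k$, value 39) ; 9 k$ left.
Take all of Lab C (6 k$, value 35) ; 3 k$ left.
Only 3 k$ remain; take 3/15 of Lab Z for value 58×3/15 = 11.6.
Total value = 85.6.

85.6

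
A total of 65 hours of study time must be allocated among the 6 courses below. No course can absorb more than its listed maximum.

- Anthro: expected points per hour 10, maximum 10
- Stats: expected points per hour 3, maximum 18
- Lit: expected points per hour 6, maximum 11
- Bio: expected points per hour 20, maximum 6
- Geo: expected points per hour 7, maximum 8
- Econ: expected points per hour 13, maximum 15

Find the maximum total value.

Rank by expected points per hour: Bio 20 > Econ 13 > Anthro 10 > Geo 7 > Lit 6 > Stats 3.
Bio: +6 to 6 (cap) ; 59 left.
Econ: +15 to 15 (cap) ; 44 left.
Anthro: +10 to 10 (cap) ; 34 left.
Give Geo 8 to hit its cap of 8 ; 26 left.
Lit takes 11 to reach its cap of 11 ; 15 left.
Stats: +15 (room for 18) → 15. Pool exhausted.
Total = 10×10 + 3×15 + 6×11 + 20×6 + 7×8 + 13×15 = 582.

582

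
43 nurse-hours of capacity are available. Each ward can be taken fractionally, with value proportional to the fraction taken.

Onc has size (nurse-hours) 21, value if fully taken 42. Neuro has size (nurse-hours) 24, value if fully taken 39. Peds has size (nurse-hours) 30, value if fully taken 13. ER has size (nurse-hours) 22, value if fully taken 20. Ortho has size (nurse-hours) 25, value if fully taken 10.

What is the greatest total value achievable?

77.75

Best value per unit of size first: Onc 42/21≈2, Neuro 39/24≈1.62, ER 20/22≈0.909, Peds 13/30≈0.433, Ortho 10/25≈0.4.
Take all of Onc (21 nurse-hours, value 42) ; 22 nurse-hours left.
22 nurse-hours left: a 22/24 share of Neuro gives 39×22/24 = 35.75.
Total value = 77.75.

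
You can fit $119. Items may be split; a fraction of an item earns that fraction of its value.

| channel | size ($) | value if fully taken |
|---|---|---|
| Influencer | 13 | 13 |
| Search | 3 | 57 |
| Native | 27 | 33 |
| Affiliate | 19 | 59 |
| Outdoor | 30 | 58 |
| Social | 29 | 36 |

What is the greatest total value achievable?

Best value per unit of size first: Search 57/3≈19, Affiliate 59/19≈3.11, Outdoor 58/30≈1.93, Social 36/29≈1.24, Native 33/27≈1.22, Influencer 13/13≈1.
All 3 $ of Search fit (value 57) ; 116 remain.
All 19 $ of Affiliate fit (value 59) ; 97 remain.
Take all of Outdoor (30 $, value 58) ; 67 $ left.
Take all of Social (29 $, value 36) ; 38 $ left.
Native: take in full, 27 $ for value 33 ; 11 left.
Fill the last 11 $ with part of Influencer: 11/13 of it earns 11.
Total value = 254.

254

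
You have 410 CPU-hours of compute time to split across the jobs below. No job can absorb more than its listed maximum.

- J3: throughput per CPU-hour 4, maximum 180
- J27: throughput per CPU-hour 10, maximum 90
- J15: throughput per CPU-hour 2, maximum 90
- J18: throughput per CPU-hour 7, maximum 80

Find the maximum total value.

2300

Order the jobs by throughput per CPU-hour: J27 10 > J18 7 > J3 4 > J15 2.
J27: +90 to 90 (cap) — 320 left.
J18 takes 80 to reach its cap of 80 — 240 left.
J3 takes 180 to reach its cap of 180 — 60 left.
Only 60 left; J15 takes them to reach 60.
Total = 4×180 + 10×90 + 2×60 + 7×80 = 2300.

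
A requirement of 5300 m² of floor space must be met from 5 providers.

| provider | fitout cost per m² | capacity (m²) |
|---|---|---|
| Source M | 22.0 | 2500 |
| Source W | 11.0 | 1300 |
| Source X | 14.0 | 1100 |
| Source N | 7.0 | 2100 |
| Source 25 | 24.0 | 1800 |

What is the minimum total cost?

Use providers in increasing cost order.
Source N at 7.0: take all 2100 m² — 3200 still needed.
Take 1300 from Source W at 11.0 — need 1900 more.
Source X at 14.0: take all 1100 m² — 800 still needed.
Source M (22.0): take the remaining 800 — done.
Source 25: unused.
Cost = 2100×7.0 + 1300×11.0 + 1100×14.0 + 800×22.0 = 62000.

62000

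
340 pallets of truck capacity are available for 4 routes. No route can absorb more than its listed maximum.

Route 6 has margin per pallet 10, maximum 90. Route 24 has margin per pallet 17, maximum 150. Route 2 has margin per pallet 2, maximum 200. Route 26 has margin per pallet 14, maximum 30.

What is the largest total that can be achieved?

Highest margin per pallet first: Route 24 17 > Route 26 14 > Route 6 10 > Route 2 2.
Give Route 24 150 to hit its cap of 150 ; 190 left.
Route 26 takes 30 to reach its cap of 30 ; 160 left.
Give Route 6 90 to hit its cap of 90 ; 70 left.
Route 2 has room for 200 but only 70 remain, so it gets 70.
Total = 10×90 + 17×150 + 2×70 + 14×30 = 4010.

4010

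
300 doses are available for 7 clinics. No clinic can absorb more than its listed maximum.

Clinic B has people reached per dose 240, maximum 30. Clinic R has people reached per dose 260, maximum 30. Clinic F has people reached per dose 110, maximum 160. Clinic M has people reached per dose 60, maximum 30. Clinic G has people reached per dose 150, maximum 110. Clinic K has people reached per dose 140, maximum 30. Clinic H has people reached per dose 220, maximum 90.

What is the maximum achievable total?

56600

Rank by people reached per dose: Clinic R 260 > Clinic B 240 > Clinic H 220 > Clinic G 150 > Clinic K 140 > Clinic F 110 > Clinic M 60.
Clinic R takes 30 to reach its cap of 30 ; 270 left.
Clinic B: +30 to 30 (cap) ; 240 left.
Clinic H: +90 to 90 (cap) ; 150 left.
Give Clinic G 110 to hit its cap of 110 ; 40 left.
Clinic K: +30 to 30 (cap) ; 10 left.
Only 10 left; Clinic F takes them to reach 10.
Total = 240×30 + 260×30 + 110×10 + 150×110 + 140×30 + 220×90 = 56600.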